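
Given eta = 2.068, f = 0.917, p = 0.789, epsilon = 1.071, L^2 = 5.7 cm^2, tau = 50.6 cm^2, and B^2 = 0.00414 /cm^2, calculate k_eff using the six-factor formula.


k_inf = eta*f*p*eps = 2.068*0.917*0.789*1.071 = 1.602457
P_TNL = 1/(1 + L^2*B^2) = 1/(1 + 5.7*0.00414) = 0.9769460
P_FNL = exp(-B^2*tau) = exp(-0.00414*50.6) = 0.8110026
k_eff = k_inf * P_TNL * P_FNL = 1.602457 * 0.9769460 * 0.8110026
k_eff = 1.2696

1.2696


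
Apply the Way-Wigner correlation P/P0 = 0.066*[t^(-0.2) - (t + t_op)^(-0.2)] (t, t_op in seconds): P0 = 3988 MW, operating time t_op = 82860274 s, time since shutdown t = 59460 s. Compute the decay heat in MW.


P/P0 = 0.066 * [t^(-0.2) - (t + t_op)^(-0.2)]
P/P0 = 0.066 * [59460^(-0.2) - (59460 + 82860274)^(-0.2)]
P/P0 = 0.066 * [0.1109571 - 0.02607765] = 0.005602044
P = 3988 * 0.005602044 = 22.341 MW

22.341


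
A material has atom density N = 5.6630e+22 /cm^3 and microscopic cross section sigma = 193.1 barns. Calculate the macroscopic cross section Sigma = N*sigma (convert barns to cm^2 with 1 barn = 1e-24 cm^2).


Sigma = N * sigma_barns * 1e-24
Sigma = 5.6630e+22 * 193.1 * 1e-24
Sigma = 10.935 /cm

10.935


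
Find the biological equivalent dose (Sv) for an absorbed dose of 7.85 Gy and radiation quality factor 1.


H = D * Q
H = 7.85 * 1
H = 7.8500 Sv

7.8500


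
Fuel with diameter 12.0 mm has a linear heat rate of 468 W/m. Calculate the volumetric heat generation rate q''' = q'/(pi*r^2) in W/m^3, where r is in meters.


r = D / 2 / 1000 = 12.0 / 2 / 1000 = 0.006 m
q''' = q' / (pi * r^2)
q''' = 468 / (pi * 0.006^2)
q''' = 4.1380e+06 W/m^3

4.1380e+06


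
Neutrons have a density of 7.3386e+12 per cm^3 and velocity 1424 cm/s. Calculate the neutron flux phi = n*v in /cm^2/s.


phi = n * v
phi = 7.3386e+12 * 1424
phi = 1.0450e+16 /cm^2/s

1.0450e+16


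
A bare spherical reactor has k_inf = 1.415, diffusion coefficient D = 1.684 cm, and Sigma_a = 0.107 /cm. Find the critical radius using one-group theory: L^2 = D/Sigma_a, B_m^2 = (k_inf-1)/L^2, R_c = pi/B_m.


L^2 = D / Sigma_a = 1.684 / 0.107 = 15.73832 cm^2
B_m^2 = (k_inf - 1) / L^2 = (1.415 - 1) / 15.73832 = 0.02636876 /cm^2
For a bare sphere: B_g = pi/R, so R_c = pi / sqrt(B_m^2)
R_c = pi / sqrt(0.02636876) = 19.347 cm

19.347


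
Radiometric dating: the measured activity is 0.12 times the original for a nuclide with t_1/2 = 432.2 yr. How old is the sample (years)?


lambda = ln(2) / t_half = ln(2) / 432.2 = 0.001603765 /yr
t = -ln(A/A0) / lambda
t = -ln(0.12) / 0.001603765
t = 1322.1 yr

1322.1


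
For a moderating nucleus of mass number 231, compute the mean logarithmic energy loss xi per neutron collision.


xi = 1 + (A-1)^2/(2A) * ln((A-1)/(A+1))
xi = 1 + (231-1)^2/(2*231) * ln((231-1)/(231 +1))
xi = 0.0086331

0.0086331


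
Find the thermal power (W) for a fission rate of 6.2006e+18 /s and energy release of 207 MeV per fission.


P = fission_rate * E_MeV * 1.602e-13
P = 6.2006e+18 * 207 * 1.602e-13
P = 2.0562e+08 W

2.0562e+08


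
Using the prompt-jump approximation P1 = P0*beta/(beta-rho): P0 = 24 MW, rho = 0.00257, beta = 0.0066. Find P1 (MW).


P1/P0 = beta / (beta - rho)
P1/P0 = 0.0066 / (0.0066 - 0.00257) = 1.637717
P1 = 24 * 1.637717 = 39.305 MW

39.305


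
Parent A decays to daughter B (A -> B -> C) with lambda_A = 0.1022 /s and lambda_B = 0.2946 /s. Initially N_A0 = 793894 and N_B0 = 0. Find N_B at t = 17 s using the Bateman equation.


N_B(t) = lambda_A * N_A0 / (lambda_B - lambda_A) * [exp(-lambda_A*t) - exp(-lambda_B*t)]
exp(-0.1022*17) = 0.1759773; exp(-0.2946*17) = 0.006682922
N_B = 0.1022 * 793894 / (0.2946 - 0.1022) * (0.1759773 - 0.006682922)
N_B = 71392

71392


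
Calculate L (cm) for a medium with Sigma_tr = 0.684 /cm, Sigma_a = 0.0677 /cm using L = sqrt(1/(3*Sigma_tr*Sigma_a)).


D = 1 / (3 * Sigma_tr) = 1 / (3 * 0.684) = 0.4873294 cm
L = sqrt(D / Sigma_a)
L = sqrt(0.4873294 / 0.0677)
L = 2.6830 cm

2.6830


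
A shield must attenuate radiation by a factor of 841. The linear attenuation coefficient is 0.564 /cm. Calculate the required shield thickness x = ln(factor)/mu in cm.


x = ln(factor) / mu
x = ln(841) / 0.564
x = 11.941 cm

11.941


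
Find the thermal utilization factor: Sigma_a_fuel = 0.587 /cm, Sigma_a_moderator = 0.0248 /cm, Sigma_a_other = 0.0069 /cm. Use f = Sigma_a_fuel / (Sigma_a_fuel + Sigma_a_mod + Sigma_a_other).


f = Sigma_a_fuel / (Sigma_a_fuel + Sigma_a_mod + Sigma_a_other)
f = 0.587 / (0.587 + 0.0248 + 0.0069)
f = 0.94876

0.94876


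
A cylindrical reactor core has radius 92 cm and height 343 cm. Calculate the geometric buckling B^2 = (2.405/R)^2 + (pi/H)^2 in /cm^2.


B^2 = (2.405/R)^2 + (pi/H)^2
B^2 = (2.405/92)^2 + (pi/343)^2
B^2 = 7.6726e-04 /cm^2

7.6726e-04


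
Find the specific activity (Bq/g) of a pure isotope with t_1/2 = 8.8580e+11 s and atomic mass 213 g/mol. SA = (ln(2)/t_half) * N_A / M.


lambda = ln(2) / t_half = ln(2) / 8.8580e+11 = 7.825098e-13 /s
SA = lambda * N_A / M
SA = 7.825098e-13 * 6.022e23 / 213
SA = 2.2123e+09 Bq/g

2.2123e+09


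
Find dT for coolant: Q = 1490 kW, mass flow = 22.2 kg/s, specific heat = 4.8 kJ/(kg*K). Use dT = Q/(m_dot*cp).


dT = Q / (m_dot * cp)
dT = 1490 / (22.2 * 4.8)
dT = 13.983 C

13.983


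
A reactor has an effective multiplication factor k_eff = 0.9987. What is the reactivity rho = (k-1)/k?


rho = (k_eff - 1) / k_eff
rho = (0.9987 - 1) / 0.9987
rho = -0.0013017

-0.0013017


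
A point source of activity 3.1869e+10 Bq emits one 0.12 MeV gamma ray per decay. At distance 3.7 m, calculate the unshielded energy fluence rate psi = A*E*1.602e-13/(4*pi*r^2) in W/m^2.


psi = A * E * 1.602e-13 / (4*pi*r^2)
psi = 3.1869e+10 * 0.12 * 1.602e-13 / (4*pi*3.7^2)
psi = 3.5612e-06 W/m^2

3.5612e-06


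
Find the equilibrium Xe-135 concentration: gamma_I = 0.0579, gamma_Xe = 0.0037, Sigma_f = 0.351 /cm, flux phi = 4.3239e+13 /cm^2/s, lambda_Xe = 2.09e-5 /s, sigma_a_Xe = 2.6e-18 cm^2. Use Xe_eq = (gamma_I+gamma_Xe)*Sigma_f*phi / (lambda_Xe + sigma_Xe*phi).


Xe_eq = (gamma_I + gamma_Xe) * Sigma_f * phi / (lambda_Xe + sigma_Xe * phi)
Numerator = (0.0579 + 0.0037) * 0.351 * 4.3239e+13 = 9.348964e+11
Denominator = 2.09e-5 + 2.6e-18 * 4.3239e+13 = 1.333214e-04
Xe_eq = 9.348964e+11 / 1.333214e-04 = 7.0124e+15 /cm^3

7.0124e+15


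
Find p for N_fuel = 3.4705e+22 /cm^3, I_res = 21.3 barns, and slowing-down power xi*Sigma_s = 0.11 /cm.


p = exp(-N * I * 1e-24 / (xi*Sigma_s))
p = exp(-3.4705e+22 * 21.3 * 1e-24 / 0.11)
p = 0.0012064

0.0012064


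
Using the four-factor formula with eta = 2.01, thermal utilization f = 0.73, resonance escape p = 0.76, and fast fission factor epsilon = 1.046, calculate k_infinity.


k_inf = eta * f * p * epsilon
k_inf = 2.01 * 0.73 * 0.76 * 1.046
k_inf = 1.1664

1.1664


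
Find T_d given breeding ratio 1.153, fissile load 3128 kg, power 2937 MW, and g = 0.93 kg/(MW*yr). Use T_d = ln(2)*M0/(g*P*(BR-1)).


Breeding gain G = BR - 1 = 1.153 - 1 = 0.153
Fissile production rate = g * P * G = 0.93 * 2937 * 0.153 = 417.90573 kg/yr
T_d = ln(2) * M0 / (g * P * G)
T_d = ln(2) * 3128 / 417.90573 = 5.1882 yr

5.1882


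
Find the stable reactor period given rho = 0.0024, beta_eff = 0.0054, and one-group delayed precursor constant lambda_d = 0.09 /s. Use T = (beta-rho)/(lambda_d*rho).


T = (beta - rho) / (lambda_d * rho)
T = (0.0054 - 0.0024) / (0.09 * 0.0024)
T = 13.889 s

13.889


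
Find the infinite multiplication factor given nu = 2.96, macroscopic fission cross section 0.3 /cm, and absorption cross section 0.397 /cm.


k_inf = nu * Sigma_f / Sigma_a
k_inf = 2.96 * 0.3 / 0.397
k_inf = 2.2368

2.2368


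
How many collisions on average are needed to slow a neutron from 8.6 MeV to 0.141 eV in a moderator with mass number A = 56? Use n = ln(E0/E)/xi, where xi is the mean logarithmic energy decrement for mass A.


xi = 1 + (A-1)^2/(2A)*ln((A-1)/(A+1)) = 0.03529286 (for A = 56)
n = ln(E0/E) / xi
n = ln(8.6e6 / 0.141) / 0.03529286
n = ln(6.099291e+07) / 0.03529286 = 507.93

507.93


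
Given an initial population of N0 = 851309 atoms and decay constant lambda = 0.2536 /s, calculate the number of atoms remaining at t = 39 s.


N = N0 * exp(-lambda * t)
N = 851309 * exp(-0.2536 * 39)
N = 43.126

43.126


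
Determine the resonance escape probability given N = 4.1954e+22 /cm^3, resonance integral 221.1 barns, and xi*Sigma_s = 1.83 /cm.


p = exp(-N * I * 1e-24 / (xi*Sigma_s))
p = exp(-4.1954e+22 * 221.1 * 1e-24 / 1.83)
p = 0.0062895

0.0062895


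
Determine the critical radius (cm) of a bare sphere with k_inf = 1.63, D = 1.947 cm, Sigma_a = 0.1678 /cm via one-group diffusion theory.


L^2 = D / Sigma_a = 1.947 / 0.1678 = 11.60310 cm^2
B_m^2 = (k_inf - 1) / L^2 = (1.63 - 1) / 11.60310 = 0.05429583 /cm^2
For a bare sphere: B_g = pi/R, so R_c = pi / sqrt(B_m^2)
R_c = pi / sqrt(0.05429583) = 13.482 cm

13.482


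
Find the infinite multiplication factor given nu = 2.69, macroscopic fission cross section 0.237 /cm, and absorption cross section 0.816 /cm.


k_inf = nu * Sigma_f / Sigma_a
k_inf = 2.69 * 0.237 / 0.816
k_inf = 0.78129

0.78129


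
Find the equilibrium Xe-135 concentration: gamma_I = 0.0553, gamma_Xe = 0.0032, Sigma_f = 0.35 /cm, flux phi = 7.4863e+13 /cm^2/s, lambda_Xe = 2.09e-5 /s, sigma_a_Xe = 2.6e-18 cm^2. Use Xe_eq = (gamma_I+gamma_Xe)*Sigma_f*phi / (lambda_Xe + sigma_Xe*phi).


Xe_eq = (gamma_I + gamma_Xe) * Sigma_f * phi / (lambda_Xe + sigma_Xe * phi)
Numerator = (0.0553 + 0.0032) * 0.35 * 7.4863e+13 = 1.532820e+12
Denominator = 2.09e-5 + 2.6e-18 * 7.4863e+13 = 2.155438e-04
Xe_eq = 1.532820e+12 / 2.155438e-04 = 7.1114e+15 /cm^3

7.1114e+15


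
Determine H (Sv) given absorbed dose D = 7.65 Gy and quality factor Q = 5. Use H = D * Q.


H = D * Q
H = 7.65 * 5
H = 38.250 Sv

38.250


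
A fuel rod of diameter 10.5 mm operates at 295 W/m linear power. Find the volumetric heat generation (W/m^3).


r = D / 2 / 1000 = 10.5 / 2 / 1000 = 0.00525 m
q''' = q' / (pi * r^2)
q''' = 295 / (pi * 0.00525^2)
q''' = 3.4069e+06 W/m^3

3.4069e+06


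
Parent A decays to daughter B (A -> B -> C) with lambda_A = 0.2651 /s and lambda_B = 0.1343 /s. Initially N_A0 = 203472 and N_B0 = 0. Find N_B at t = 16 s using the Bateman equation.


N_B(t) = lambda_A * N_A0 / (lambda_B - lambda_A) * [exp(-lambda_A*t) - exp(-lambda_B*t)]
exp(-0.2651*16) = 0.01438456; exp(-0.1343*16) = 0.1166240
N_B = 0.2651 * 203472 / (0.1343 - 0.2651) * (0.01438456 - 0.1166240)
N_B = 42162

42162


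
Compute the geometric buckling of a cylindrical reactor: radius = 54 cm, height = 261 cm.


B^2 = (2.405/R)^2 + (pi/H)^2
B^2 = (2.405/54)^2 + (pi/261)^2
B^2 = 0.0021284 /cm^2

0.0021284


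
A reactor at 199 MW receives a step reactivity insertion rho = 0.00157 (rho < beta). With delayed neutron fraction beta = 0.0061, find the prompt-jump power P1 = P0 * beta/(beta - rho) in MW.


P1/P0 = beta / (beta - rho)
P1/P0 = 0.0061 / (0.0061 - 0.00157) = 1.346578
P1 = 199 * 1.346578 = 267.97 MW

267.97


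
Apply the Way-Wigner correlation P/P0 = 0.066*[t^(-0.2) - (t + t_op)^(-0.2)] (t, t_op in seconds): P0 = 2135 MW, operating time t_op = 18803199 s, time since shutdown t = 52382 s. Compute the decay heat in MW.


P/P0 = 0.066 * [t^(-0.2) - (t + t_op)^(-0.2)]
P/P0 = 0.066 * [52382^(-0.2) - (52382 + 18803199)^(-0.2)]
P/P0 = 0.066 * [0.1138056 - 0.03506808] = 0.005196676
P = 2135 * 0.005196676 = 11.095 MW

11.095


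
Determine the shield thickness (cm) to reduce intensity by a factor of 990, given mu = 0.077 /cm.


x = ln(factor) / mu
x = ln(990) / 0.077
x = 89.581 cm

89.581


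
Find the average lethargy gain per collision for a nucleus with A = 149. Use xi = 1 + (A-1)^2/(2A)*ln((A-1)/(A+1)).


xi = 1 + (A-1)^2/(2A) * ln((A-1)/(A+1))
xi = 1 + (149-1)^2/(2*149) * ln((149-1)/(149 +1))
xi = 0.013363

0.013363


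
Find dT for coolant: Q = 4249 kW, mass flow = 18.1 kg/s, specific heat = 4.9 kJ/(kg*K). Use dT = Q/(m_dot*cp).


dT = Q / (m_dot * cp)
dT = 4249 / (18.1 * 4.9)
dT = 47.908 C

47.908


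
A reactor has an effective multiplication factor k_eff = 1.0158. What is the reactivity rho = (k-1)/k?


rho = (k_eff - 1) / k_eff
rho = (1.0158 - 1) / 1.0158
rho = 0.015554

0.015554


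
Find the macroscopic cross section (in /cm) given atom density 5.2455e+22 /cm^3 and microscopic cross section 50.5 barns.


Sigma = N * sigma_barns * 1e-24
Sigma = 5.2455e+22 * 50.5 * 1e-24
Sigma = 2.6490 /cm

2.6490


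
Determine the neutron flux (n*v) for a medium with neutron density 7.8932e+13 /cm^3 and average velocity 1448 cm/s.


phi = n * v
phi = 7.8932e+13 * 1448
phi = 1.1429e+17 /cm^2/s

1.1429e+17


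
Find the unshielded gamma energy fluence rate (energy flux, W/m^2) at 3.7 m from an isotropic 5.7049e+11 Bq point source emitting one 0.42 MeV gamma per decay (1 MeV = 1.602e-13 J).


psi = A * E * 1.602e-13 / (4*pi*r^2)
psi = 5.7049e+11 * 0.42 * 1.602e-13 / (4*pi*3.7^2)
psi = 2.2312e-04 W/m^2

2.2312e-04


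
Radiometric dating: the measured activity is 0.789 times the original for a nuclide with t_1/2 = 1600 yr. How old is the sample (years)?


lambda = ln(2) / t_half = ln(2) / 1600 = 4.332170e-04 /yr
t = -ln(A/A0) / lambda
t = -ln(0.789) / 4.332170e-04
t = 547.04 yr

547.04


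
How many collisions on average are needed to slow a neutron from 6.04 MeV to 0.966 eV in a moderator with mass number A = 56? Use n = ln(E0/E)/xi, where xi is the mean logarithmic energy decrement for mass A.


xi = 1 + (A-1)^2/(2A)*ln((A-1)/(A+1)) = 0.03529286 (for A = 56)
n = ln(E0/E) / xi
n = ln(6.04e6 / 0.966) / 0.03529286
n = ln(6.252588e+06) / 0.03529286 = 443.39

443.39


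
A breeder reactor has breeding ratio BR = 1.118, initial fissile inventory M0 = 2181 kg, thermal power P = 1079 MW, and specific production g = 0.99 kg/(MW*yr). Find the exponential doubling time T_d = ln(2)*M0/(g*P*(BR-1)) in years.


Breeding gain G = BR - 1 = 1.118 - 1 = 0.118
Fissile production rate = g * P * G = 0.99 * 1079 * 0.118 = 126.04878 kg/yr
T_d = ln(2) * M0 / (g * P * G)
T_d = ln(2) * 2181 / 126.04878 = 11.993 yr

11.993


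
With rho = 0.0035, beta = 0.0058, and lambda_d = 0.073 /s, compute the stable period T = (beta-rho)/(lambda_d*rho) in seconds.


T = (beta - rho) / (lambda_d * rho)
T = (0.0058 - 0.0035) / (0.073 * 0.0035)
T = 9.0020 s

9.0020


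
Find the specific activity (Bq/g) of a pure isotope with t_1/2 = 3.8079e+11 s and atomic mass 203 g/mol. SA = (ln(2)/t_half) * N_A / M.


lambda = ln(2) / t_half = ln(2) / 3.8079e+11 = 1.820287e-12 /s
SA = lambda * N_A / M
SA = 1.820287e-12 * 6.022e23 / 203
SA = 5.3999e+09 Bq/g

5.3999e+09


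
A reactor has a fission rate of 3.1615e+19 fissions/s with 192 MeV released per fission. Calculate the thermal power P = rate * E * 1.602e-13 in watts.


P = fission_rate * E_MeV * 1.602e-13
P = 3.1615e+19 * 192 * 1.602e-13
P = 9.7243e+08 W

9.7243e+08


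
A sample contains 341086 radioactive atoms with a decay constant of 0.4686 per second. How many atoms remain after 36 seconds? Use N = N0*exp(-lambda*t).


N = N0 * exp(-lambda * t)
N = 341086 * exp(-0.4686 * 36)
N = 0.016088

0.016088


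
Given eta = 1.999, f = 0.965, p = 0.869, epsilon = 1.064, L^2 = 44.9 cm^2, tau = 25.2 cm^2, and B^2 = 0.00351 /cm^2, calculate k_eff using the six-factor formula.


k_inf = eta*f*p*eps = 1.999*0.965*0.869*1.064 = 1.783617
P_TNL = 1/(1 + L^2*B^2) = 1/(1 + 44.9*0.00351) = 0.8638570
P_FNL = exp(-B^2*tau) = exp(-0.00351*25.2) = 0.9153470
k_eff = k_inf * P_TNL * P_FNL = 1.783617 * 0.8638570 * 0.9153470
k_eff = 1.4104

1.4104


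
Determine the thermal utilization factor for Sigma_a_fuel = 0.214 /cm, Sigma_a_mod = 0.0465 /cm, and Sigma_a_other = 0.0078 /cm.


f = Sigma_a_fuel / (Sigma_a_fuel + Sigma_a_mod + Sigma_a_other)
f = 0.214 / (0.214 + 0.0465 + 0.0078)
f = 0.79761

0.79761


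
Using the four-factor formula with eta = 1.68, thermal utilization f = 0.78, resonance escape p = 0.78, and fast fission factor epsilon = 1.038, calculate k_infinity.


k_inf = eta * f * p * epsilon
k_inf = 1.68 * 0.78 * 0.78 * 1.038
k_inf = 1.0610

1.0610


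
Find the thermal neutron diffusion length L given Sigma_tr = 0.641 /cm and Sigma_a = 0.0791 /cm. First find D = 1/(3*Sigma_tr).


D = 1 / (3 * Sigma_tr) = 1 / (3 * 0.641) = 0.5200208 cm
L = sqrt(D / Sigma_a)
L = sqrt(0.5200208 / 0.0791)
L = 2.5640 cm

2.5640


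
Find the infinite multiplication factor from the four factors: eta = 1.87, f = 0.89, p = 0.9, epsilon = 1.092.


k_inf = eta * f * p * epsilon
k_inf = 1.87 * 0.89 * 0.9 * 1.092
k_inf = 1.6357

1.6357


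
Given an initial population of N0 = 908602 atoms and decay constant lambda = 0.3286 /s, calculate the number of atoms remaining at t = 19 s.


N = N0 * exp(-lambda * t)
N = 908602 * exp(-0.3286 * 19)
N = 1765.6

1765.6


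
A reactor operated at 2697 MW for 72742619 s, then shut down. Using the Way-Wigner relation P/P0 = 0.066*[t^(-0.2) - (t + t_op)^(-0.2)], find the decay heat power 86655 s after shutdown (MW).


P/P0 = 0.066 * [t^(-0.2) - (t + t_op)^(-0.2)]
P/P0 = 0.066 * [86655^(-0.2) - (86655 + 72742619)^(-0.2)]
P/P0 = 0.066 * [0.1029061 - 0.02676325] = 0.005025428
P = 2697 * 0.005025428 = 13.554 MW

13.554


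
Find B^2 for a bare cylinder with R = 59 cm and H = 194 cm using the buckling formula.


B^2 = (2.405/R)^2 + (pi/H)^2
B^2 = (2.405/59)^2 + (pi/194)^2
B^2 = 0.0019238 /cm^2

0.0019238


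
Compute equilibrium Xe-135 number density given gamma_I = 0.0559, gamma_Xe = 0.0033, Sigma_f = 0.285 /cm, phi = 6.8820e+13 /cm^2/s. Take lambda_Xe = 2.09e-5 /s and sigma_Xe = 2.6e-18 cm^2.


Xe_eq = (gamma_I + gamma_Xe) * Sigma_f * phi / (lambda_Xe + sigma_Xe * phi)
Numerator = (0.0559 + 0.0033) * 0.285 * 6.8820e+13 = 1.161131e+12
Denominator = 2.09e-5 + 2.6e-18 * 6.8820e+13 = 1.998320e-04
Xe_eq = 1.161131e+12 / 1.998320e-04 = 5.8105e+15 /cm^3

5.8105e+15


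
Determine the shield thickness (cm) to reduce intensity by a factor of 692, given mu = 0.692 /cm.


x = ln(factor) / mu
x = ln(692) / 0.692
x = 9.4503 cm

9.4503


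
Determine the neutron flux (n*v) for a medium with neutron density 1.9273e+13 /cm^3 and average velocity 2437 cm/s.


phi = n * v
phi = 1.9273e+13 * 2437
phi = 4.6968e+16 /cm^2/s

4.6968e+16


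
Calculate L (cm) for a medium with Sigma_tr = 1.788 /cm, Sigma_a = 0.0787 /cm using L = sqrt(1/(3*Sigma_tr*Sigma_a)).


D = 1 / (3 * Sigma_tr) = 1 / (3 * 1.788) = 0.1864280 cm
L = sqrt(D / Sigma_a)
L = sqrt(0.1864280 / 0.0787)
L = 1.5391 cm

1.5391


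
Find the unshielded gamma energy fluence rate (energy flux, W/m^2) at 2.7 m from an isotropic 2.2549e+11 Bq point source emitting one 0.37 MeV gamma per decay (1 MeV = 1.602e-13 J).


psi = A * E * 1.602e-13 / (4*pi*r^2)
psi = 2.2549e+11 * 0.37 * 1.602e-13 / (4*pi*2.7^2)
psi = 1.4590e-04 W/m^2

1.4590e-04


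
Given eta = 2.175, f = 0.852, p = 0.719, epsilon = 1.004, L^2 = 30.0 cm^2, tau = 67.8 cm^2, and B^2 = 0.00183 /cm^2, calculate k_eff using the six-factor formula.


k_inf = eta*f*p*eps = 2.175*0.852*0.719*1.004 = 1.337708
P_TNL = 1/(1 + L^2*B^2) = 1/(1 + 30.0*0.00183) = 0.9479572
P_FNL = exp(-B^2*tau) = exp(-0.00183*67.8) = 0.8833145
k_eff = k_inf * P_TNL * P_FNL = 1.337708 * 0.9479572 * 0.8833145
k_eff = 1.1201

1.1201


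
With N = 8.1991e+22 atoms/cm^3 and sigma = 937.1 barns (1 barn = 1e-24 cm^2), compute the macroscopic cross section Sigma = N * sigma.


Sigma = N * sigma_barns * 1e-24
Sigma = 8.1991e+22 * 937.1 * 1e-24
Sigma = 76.834 /cm

76.834


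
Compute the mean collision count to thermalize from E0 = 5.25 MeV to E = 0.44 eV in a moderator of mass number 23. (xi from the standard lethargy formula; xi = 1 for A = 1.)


xi = 1 + (A-1)^2/(2A)*ln((A-1)/(A+1)) = 0.08448899 (for A = 23)
n = ln(E0/E) / xi
n = ln(5.25e6 / 0.44) / 0.08448899
n = ln(1.193182e+07) / 0.08448899 = 192.86

192.86


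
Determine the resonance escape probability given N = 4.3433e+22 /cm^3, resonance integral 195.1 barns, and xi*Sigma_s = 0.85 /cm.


p = exp(-N * I * 1e-24 / (xi*Sigma_s))
p = exp(-4.3433e+22 * 195.1 * 1e-24 / 0.85)
p = 4.6822e-05

4.6822e-05


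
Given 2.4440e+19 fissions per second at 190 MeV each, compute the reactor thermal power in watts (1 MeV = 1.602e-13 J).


P = fission_rate * E_MeV * 1.602e-13
P = 2.4440e+19 * 190 * 1.602e-13
P = 7.4390e+08 W

7.4390e+08


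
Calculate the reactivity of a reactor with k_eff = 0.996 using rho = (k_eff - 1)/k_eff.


rho = (k_eff - 1) / k_eff
rho = (0.996 - 1) / 0.996
rho = -0.0040161

-0.0040161


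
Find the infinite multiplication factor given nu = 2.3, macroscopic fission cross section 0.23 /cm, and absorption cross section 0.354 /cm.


k_inf = nu * Sigma_f / Sigma_a
k_inf = 2.3 * 0.23 / 0.354
k_inf = 1.4944

1.4944


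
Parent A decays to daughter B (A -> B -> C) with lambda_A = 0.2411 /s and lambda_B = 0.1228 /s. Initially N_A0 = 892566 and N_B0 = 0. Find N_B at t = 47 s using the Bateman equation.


N_B(t) = lambda_A * N_A0 / (lambda_B - lambda_A) * [exp(-lambda_A*t) - exp(-lambda_B*t)]
exp(-0.2411*47) = 1.198685e-05; exp(-0.1228*47) = 0.003114770
N_B = 0.2411 * 892566 / (0.1228 - 0.2411) * (1.198685e-05 - 0.003114770)
N_B = 5644.2

5644.2


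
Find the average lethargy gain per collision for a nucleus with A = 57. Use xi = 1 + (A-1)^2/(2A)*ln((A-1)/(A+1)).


xi = 1 + (A-1)^2/(2A) * ln((A-1)/(A+1))
xi = 1 + (57-1)^2/(2*57) * ln((57-1)/(57 +1))
xi = 0.034681

0.034681


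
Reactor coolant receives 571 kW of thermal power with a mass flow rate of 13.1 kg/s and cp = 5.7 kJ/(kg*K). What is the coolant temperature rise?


dT = Q / (m_dot * cp)
dT = 571 / (13.1 * 5.7)
dT = 7.6470 C

7.6470


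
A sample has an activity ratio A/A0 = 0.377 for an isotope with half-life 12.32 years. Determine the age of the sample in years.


lambda = ln(2) / t_half = ln(2) / 12.32 = 0.05626195 /yr
t = -ln(A/A0) / lambda
t = -ln(0.377) / 0.05626195
t = 17.339 yr

17.339


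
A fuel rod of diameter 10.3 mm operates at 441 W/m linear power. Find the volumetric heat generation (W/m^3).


r = D / 2 / 1000 = 10.3 / 2 / 1000 = 0.00515 m
q''' = q' / (pi * r^2)
q''' = 441 / (pi * 0.00515^2)
q''' = 5.2927e+06 W/m^3

5.2927e+06


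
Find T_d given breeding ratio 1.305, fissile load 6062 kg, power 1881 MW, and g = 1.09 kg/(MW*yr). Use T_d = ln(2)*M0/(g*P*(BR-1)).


Breeding gain G = BR - 1 = 1.305 - 1 = 0.305
Fissile production rate = g * P * G = 1.09 * 1881 * 0.305 = 625.33845 kg/yr
T_d = ln(2) * M0 / (g * P * G)
T_d = ln(2) * 6062 / 625.33845 = 6.7193 yr

6.7193


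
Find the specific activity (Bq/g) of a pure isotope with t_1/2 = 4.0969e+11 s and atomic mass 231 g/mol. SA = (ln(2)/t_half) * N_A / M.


lambda = ln(2) / t_half = ln(2) / 4.0969e+11 = 1.691882e-12 /s
SA = lambda * N_A / M
SA = 1.691882e-12 * 6.022e23 / 231
SA = 4.4106e+09 Bq/g

4.4106e+09


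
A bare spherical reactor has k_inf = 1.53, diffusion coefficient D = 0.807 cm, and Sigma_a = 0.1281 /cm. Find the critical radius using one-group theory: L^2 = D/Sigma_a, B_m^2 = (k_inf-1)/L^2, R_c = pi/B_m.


L^2 = D / Sigma_a = 0.807 / 0.1281 = 6.299766 cm^2
B_m^2 = (k_inf - 1) / L^2 = (1.53 - 1) / 6.299766 = 0.08413011 /cm^2
For a bare sphere: B_g = pi/R, so R_c = pi / sqrt(B_m^2)
R_c = pi / sqrt(0.08413011) = 10.831 cm

10.831


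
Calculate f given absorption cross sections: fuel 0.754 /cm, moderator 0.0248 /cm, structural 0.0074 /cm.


f = Sigma_a_fuel / (Sigma_a_fuel + Sigma_a_mod + Sigma_a_other)
f = 0.754 / (0.754 + 0.0248 + 0.0074)
f = 0.95904

0.95904


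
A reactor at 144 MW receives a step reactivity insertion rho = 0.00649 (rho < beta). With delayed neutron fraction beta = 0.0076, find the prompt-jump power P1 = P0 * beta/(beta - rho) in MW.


P1/P0 = beta / (beta - rho)
P1/P0 = 0.0076 / (0.0076 - 0.00649) = 6.846847
P1 = 144 * 6.846847 = 985.95 MW

985.95


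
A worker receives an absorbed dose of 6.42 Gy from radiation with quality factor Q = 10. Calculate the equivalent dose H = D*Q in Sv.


H = D * Q
H = 6.42 * 10
H = 64.200 Sv

64.200


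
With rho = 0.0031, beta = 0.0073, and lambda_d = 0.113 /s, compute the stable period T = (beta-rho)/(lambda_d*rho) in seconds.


T = (beta - rho) / (lambda_d * rho)
T = (0.0073 - 0.0031) / (0.113 * 0.0031)
T = 11.990 s

11.990


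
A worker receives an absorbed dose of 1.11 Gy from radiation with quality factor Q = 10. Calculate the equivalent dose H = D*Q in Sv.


H = D * Q
H = 1.11 * 10
H = 11.100 Sv

11.100


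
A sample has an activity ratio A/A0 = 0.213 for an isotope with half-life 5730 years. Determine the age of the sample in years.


lambda = ln(2) / t_half = ln(2) / 5730 = 1.209681e-04 /yr
t = -ln(A/A0) / lambda
t = -ln(0.213) / 1.209681e-04
t = 12784 yr

12784


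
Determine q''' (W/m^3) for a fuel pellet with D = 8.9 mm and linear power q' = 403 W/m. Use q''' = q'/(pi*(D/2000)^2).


r = D / 2 / 1000 = 8.9 / 2 / 1000 = 0.00445 m
q''' = q' / (pi * r^2)
q''' = 403 / (pi * 0.00445^2)
q''' = 6.4779e+06 W/m^3

6.4779e+06


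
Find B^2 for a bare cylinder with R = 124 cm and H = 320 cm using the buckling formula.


B^2 = (2.405/R)^2 + (pi/H)^2
B^2 = (2.405/124)^2 + (pi/320)^2
B^2 = 4.7256e-04 /cm^2

4.7256e-04


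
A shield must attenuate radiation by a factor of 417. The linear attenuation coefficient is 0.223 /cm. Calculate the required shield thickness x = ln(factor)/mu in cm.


x = ln(factor) / mu
x = ln(417) / 0.223
x = 27.054 cm

27.054


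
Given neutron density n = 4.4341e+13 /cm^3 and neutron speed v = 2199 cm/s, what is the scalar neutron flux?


phi = n * v
phi = 4.4341e+13 * 2199
phi = 9.7506e+16 /cm^2/s

9.7506e+16


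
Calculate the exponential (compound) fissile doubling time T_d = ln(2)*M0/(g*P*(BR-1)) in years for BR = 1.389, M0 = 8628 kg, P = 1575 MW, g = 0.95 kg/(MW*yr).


Breeding gain G = BR - 1 = 1.389 - 1 = 0.389
Fissile production rate = g * P * G = 0.95 * 1575 * 0.389 = 582.04125 kg/yr
T_d = ln(2) * M0 / (g * P * G)
T_d = ln(2) * 8628 / 582.04125 = 10.275 yr

10.275


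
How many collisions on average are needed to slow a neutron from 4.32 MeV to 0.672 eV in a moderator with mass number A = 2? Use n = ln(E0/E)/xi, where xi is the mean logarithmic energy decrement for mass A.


xi = 1 + (A-1)^2/(2A)*ln((A-1)/(A+1)) = 0.7253469 (for A = 2)
n = ln(E0/E) / xi
n = ln(4.32e6 / 0.672) / 0.7253469
n = ln(6.428571e+06) / 0.7253469 = 21.612

21.612


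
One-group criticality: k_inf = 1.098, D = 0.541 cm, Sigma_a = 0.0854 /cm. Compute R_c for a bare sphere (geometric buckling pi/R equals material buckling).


L^2 = D / Sigma_a = 0.541 / 0.0854 = 6.334895 cm^2
B_m^2 = (k_inf - 1) / L^2 = (1.098 - 1) / 6.334895 = 0.01546987 /cm^2
For a bare sphere: B_g = pi/R, so R_c = pi / sqrt(B_m^2)
R_c = pi / sqrt(0.01546987) = 25.258 cm

25.258


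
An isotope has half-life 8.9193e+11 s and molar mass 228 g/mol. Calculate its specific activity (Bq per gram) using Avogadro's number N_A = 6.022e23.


lambda = ln(2) / t_half = ln(2) / 8.9193e+11 = 7.771318e-13 /s
SA = lambda * N_A / M
SA = 7.771318e-13 * 6.022e23 / 228
SA = 2.0526e+09 Bq/g

2.0526e+09


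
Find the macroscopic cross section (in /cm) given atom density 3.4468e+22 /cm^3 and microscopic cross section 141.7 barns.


Sigma = N * sigma_barns * 1e-24
Sigma = 3.4468e+22 * 141.7 * 1e-24
Sigma = 4.8841 /cm

4.8841


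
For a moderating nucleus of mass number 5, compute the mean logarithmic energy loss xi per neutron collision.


xi = 1 + (A-1)^2/(2A) * ln((A-1)/(A+1))
xi = 1 + (5-1)^2/(2*5) * ln((5-1)/(5 +1))
xi = 0.35126

0.35126


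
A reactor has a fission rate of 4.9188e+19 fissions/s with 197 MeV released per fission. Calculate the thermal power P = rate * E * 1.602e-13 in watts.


P = fission_rate * E_MeV * 1.602e-13
P = 4.9188e+19 * 197 * 1.602e-13
P = 1.5523e+09 W

1.5523e+09


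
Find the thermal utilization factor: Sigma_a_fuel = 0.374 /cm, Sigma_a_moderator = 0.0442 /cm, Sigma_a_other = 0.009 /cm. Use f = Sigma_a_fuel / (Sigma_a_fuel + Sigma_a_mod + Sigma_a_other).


f = Sigma_a_fuel / (Sigma_a_fuel + Sigma_a_mod + Sigma_a_other)
f = 0.374 / (0.374 + 0.0442 + 0.009)
f = 0.87547

0.87547


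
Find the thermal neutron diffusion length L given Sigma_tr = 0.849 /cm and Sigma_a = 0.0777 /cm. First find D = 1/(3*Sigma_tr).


D = 1 / (3 * Sigma_tr) = 1 / (3 * 0.849) = 0.3926188 cm
L = sqrt(D / Sigma_a)
L = sqrt(0.3926188 / 0.0777)
L = 2.2479 cm

2.2479


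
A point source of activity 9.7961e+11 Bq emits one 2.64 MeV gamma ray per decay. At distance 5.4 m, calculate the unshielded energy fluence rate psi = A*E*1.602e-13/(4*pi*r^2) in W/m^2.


psi = A * E * 1.602e-13 / (4*pi*r^2)
psi = 9.7961e+11 * 2.64 * 1.602e-13 / (4*pi*5.4^2)
psi = 0.0011306 W/m^2

0.0011306


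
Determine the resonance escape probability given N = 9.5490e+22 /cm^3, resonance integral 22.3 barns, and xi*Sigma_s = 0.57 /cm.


p = exp(-N * I * 1e-24 / (xi*Sigma_s))
p = exp(-9.5490e+22 * 22.3 * 1e-24 / 0.57)
p = 0.023853

0.023853


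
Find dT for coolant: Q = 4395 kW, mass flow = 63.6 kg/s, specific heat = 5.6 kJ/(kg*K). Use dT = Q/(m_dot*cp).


dT = Q / (m_dot * cp)
dT = 4395 / (63.6 * 5.6)
dT = 12.340 C

12.340


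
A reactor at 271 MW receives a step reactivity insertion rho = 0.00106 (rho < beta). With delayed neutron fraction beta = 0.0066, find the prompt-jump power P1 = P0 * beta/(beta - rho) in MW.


P1/P0 = beta / (beta - rho)
P1/P0 = 0.0066 / (0.0066 - 0.00106) = 1.191336
P1 = 271 * 1.191336 = 322.85 MW

322.85


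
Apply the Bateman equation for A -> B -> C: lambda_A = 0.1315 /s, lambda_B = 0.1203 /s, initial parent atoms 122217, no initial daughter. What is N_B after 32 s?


N_B(t) = lambda_A * N_A0 / (lambda_B - lambda_A) * [exp(-lambda_A*t) - exp(-lambda_B*t)]
exp(-0.1315*32) = 0.01487609; exp(-0.1203*32) = 0.02128825
N_B = 0.1315 * 122217 / (0.1203 - 0.1315) * (0.01487609 - 0.02128825)
N_B = 9201.2

9201.2


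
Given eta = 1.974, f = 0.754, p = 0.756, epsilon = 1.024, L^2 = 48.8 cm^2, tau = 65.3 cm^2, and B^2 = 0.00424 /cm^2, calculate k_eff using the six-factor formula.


k_inf = eta*f*p*eps = 1.974*0.754*0.756*1.024 = 1.152233
P_TNL = 1/(1 + L^2*B^2) = 1/(1 + 48.8*0.00424) = 0.8285608
P_FNL = exp(-B^2*tau) = exp(-0.00424*65.3) = 0.7581515
k_eff = k_inf * P_TNL * P_FNL = 1.152233 * 0.8285608 * 0.7581515
k_eff = 0.72380

0.72380


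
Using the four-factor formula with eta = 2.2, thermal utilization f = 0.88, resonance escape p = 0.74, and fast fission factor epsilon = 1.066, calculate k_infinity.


k_inf = eta * f * p * epsilon
k_inf = 2.2 * 0.88 * 0.74 * 1.066
k_inf = 1.5272

1.5272


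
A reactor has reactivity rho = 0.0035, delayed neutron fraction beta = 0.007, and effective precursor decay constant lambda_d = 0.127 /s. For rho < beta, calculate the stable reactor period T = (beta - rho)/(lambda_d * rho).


T = (beta - rho) / (lambda_d * rho)
T = (0.007 - 0.0035) / (0.127 * 0.0035)
T = 7.8740 s

7.8740


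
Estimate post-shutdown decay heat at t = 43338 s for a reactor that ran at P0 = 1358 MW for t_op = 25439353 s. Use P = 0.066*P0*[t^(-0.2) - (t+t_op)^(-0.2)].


P/P0 = 0.066 * [t^(-0.2) - (t + t_op)^(-0.2)]
P/P0 = 0.066 * [43338^(-0.2) - (43338 + 25439353)^(-0.2)]
P/P0 = 0.066 * [0.1182024 - 0.03301801] = 0.005622170
P = 1358 * 0.005622170 = 7.6349 MW

7.6349


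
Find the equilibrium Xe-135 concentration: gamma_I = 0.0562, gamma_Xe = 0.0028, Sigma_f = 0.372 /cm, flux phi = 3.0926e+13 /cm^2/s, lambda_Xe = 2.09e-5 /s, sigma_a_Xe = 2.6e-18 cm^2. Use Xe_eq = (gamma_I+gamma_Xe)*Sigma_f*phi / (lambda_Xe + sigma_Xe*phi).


Xe_eq = (gamma_I + gamma_Xe) * Sigma_f * phi / (lambda_Xe + sigma_Xe * phi)
Numerator = (0.0562 + 0.0028) * 0.372 * 3.0926e+13 = 6.787638e+11
Denominator = 2.09e-5 + 2.6e-18 * 3.0926e+13 = 1.013076e-04
Xe_eq = 6.787638e+11 / 1.013076e-04 = 6.7000e+15 /cm^3

6.7000e+15


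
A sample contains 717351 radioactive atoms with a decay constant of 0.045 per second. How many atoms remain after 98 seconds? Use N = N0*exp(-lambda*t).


N = N0 * exp(-lambda * t)
N = 717351 * exp(-0.045 * 98)
N = 8719.5

8719.5


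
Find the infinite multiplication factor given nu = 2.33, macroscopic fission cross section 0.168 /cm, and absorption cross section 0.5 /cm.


k_inf = nu * Sigma_f / Sigma_a
k_inf = 2.33 * 0.168 / 0.5
k_inf = 0.78288

0.78288


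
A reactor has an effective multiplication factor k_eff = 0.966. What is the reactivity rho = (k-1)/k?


rho = (k_eff - 1) / k_eff
rho = (0.966 - 1) / 0.966
rho = -0.035197

-0.035197


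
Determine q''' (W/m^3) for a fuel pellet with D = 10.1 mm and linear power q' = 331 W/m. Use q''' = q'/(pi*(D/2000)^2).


r = D / 2 / 1000 = 10.1 / 2 / 1000 = 0.00505 m
q''' = q' / (pi * r^2)
q''' = 331 / (pi * 0.00505^2)
q''' = 4.1314e+06 W/m^3

4.1314e+06


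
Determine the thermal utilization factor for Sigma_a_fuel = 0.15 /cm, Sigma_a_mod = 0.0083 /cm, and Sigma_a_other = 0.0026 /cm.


f = Sigma_a_fuel / (Sigma_a_fuel + Sigma_a_mod + Sigma_a_other)
f = 0.15 / (0.15 + 0.0083 + 0.0026)
f = 0.93226

0.93226


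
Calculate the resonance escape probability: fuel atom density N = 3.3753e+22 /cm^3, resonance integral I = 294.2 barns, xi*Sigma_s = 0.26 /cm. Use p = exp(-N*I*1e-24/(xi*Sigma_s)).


p = exp(-N * I * 1e-24 / (xi*Sigma_s))
p = exp(-3.3753e+22 * 294.2 * 1e-24 / 0.26)
p = 2.5886e-17

2.5886e-17


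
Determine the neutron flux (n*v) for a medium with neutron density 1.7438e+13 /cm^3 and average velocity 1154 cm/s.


phi = n * v
phi = 1.7438e+13 * 1154
phi = 2.0123e+16 /cm^2/s

2.0123e+16


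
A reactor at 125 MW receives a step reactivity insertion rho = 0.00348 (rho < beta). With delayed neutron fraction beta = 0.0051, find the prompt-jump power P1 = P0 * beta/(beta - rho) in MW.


P1/P0 = beta / (beta - rho)
P1/P0 = 0.0051 / (0.0051 - 0.00348) = 3.148148
P1 = 125 * 3.148148 = 393.52 MW

393.52


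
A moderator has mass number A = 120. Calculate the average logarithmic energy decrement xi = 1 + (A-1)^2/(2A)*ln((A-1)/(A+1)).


xi = 1 + (A-1)^2/(2A) * ln((A-1)/(A+1))
xi = 1 + (120-1)^2/(2*120) * ln((120-1)/(120 +1))
xi = 0.016574

0.016574


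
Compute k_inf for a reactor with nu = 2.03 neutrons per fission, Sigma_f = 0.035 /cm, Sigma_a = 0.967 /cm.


k_inf = nu * Sigma_f / Sigma_a
k_inf = 2.03 * 0.035 / 0.967
k_inf = 0.073475

0.073475


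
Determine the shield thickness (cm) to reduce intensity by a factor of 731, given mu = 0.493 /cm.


x = ln(factor) / mu
x = ln(731) / 0.493
x = 13.376 cm

13.376


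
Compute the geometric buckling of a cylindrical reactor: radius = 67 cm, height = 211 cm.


B^2 = (2.405/R)^2 + (pi/H)^2
B^2 = (2.405/67)^2 + (pi/211)^2
B^2 = 0.0015102 /cm^2

0.0015102


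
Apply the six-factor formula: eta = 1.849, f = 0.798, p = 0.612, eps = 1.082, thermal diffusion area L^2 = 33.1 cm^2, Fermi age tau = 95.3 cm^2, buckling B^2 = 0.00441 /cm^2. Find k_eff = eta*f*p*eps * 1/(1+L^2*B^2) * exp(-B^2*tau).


k_inf = eta*f*p*eps = 1.849*0.798*0.612*1.082 = 0.9770538
P_TNL = 1/(1 + L^2*B^2) = 1/(1 + 33.1*0.00441) = 0.8726224
P_FNL = exp(-B^2*tau) = exp(-0.00441*95.3) = 0.6568675
k_eff = k_inf * P_TNL * P_FNL = 0.9770538 * 0.8726224 * 0.6568675
k_eff = 0.56004

0.56004


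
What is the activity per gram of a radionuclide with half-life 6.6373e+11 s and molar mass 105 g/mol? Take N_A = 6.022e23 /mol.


lambda = ln(2) / t_half = ln(2) / 6.6373e+11 = 1.044321e-12 /s
SA = lambda * N_A / M
SA = 1.044321e-12 * 6.022e23 / 105
SA = 5.9894e+09 Bq/g

5.9894e+09


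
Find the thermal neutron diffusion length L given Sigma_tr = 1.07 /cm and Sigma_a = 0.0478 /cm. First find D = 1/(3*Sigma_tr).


D = 1 / (3 * Sigma_tr) = 1 / (3 * 1.07) = 0.3115265 cm
L = sqrt(D / Sigma_a)
L = sqrt(0.3115265 / 0.0478)
L = 2.5529 cm

2.5529


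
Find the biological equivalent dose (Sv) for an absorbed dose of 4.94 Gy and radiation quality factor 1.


H = D * Q
H = 4.94 * 1
H = 4.9400 Sv

4.9400


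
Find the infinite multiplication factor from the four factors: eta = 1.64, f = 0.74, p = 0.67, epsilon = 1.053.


k_inf = eta * f * p * epsilon
k_inf = 1.64 * 0.74 * 0.67 * 1.053
k_inf = 0.85621

0.85621


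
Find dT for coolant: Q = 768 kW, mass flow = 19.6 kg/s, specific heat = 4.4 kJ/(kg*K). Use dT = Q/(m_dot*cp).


dT = Q / (m_dot * cp)
dT = 768 / (19.6 * 4.4)
dT = 8.9054 C

8.9054


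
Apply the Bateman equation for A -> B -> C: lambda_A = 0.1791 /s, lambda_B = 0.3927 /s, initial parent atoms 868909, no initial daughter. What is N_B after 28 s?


N_B(t) = lambda_A * N_A0 / (lambda_B - lambda_A) * [exp(-lambda_A*t) - exp(-lambda_B*t)]
exp(-0.1791*28) = 0.006638960; exp(-0.3927*28) = 1.677535e-05
N_B = 0.1791 * 868909 / (0.3927 - 0.1791) * (0.006638960 - 1.677535e-05)
N_B = 4824.7

4824.7


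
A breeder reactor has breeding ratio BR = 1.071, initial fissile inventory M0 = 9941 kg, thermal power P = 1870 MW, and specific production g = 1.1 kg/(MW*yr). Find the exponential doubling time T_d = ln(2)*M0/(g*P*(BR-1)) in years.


Breeding gain G = BR - 1 = 1.071 - 1 = 0.071
Fissile production rate = g * P * G = 1.1 * 1870 * 0.071 = 146.047 kg/yr
T_d = ln(2) * M0 / (g * P * G)
T_d = ln(2) * 9941 / 146.047 = 47.181 yr

47.181


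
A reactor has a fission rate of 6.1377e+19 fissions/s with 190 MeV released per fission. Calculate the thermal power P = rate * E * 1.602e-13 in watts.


P = fission_rate * E_MeV * 1.602e-13
P = 6.1377e+19 * 190 * 1.602e-13
P = 1.8682e+09 W

1.8682e+09


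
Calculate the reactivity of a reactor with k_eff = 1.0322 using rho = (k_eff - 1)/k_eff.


rho = (k_eff - 1) / k_eff
rho = (1.0322 - 1) / 1.0322
rho = 0.031196

0.031196


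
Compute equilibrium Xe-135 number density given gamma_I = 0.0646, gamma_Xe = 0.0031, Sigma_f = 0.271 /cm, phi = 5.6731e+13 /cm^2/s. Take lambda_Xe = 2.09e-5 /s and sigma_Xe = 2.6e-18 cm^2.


Xe_eq = (gamma_I + gamma_Xe) * Sigma_f * phi / (lambda_Xe + sigma_Xe * phi)
Numerator = (0.0646 + 0.0031) * 0.271 * 5.6731e+13 = 1.040827e+12
Denominator = 2.09e-5 + 2.6e-18 * 5.6731e+13 = 1.684006e-04
Xe_eq = 1.040827e+12 / 1.684006e-04 = 6.1807e+15 /cm^3

6.1807e+15


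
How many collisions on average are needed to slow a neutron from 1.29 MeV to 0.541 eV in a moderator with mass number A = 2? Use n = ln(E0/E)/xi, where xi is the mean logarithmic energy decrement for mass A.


xi = 1 + (A-1)^2/(2A)*ln((A-1)/(A+1)) = 0.7253469 (for A = 2)
n = ln(E0/E) / xi
n = ln(1.29e6 / 0.541) / 0.7253469
n = ln(2.384473e+06) / 0.7253469 = 20.245

20.245


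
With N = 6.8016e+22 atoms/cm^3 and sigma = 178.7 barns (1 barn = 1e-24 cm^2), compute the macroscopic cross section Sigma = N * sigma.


Sigma = N * sigma_barns * 1e-24
Sigma = 6.8016e+22 * 178.7 * 1e-24
Sigma = 12.154 /cm

12.154


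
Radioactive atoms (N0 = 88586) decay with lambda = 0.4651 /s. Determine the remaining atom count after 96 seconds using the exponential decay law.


N = N0 * exp(-lambda * t)
N = 88586 * exp(-0.4651 * 96)
N = 3.5999e-15

3.5999e-15


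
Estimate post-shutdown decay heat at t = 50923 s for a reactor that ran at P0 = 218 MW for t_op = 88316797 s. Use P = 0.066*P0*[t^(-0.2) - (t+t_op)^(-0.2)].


P/P0 = 0.066 * [t^(-0.2) - (t + t_op)^(-0.2)]
P/P0 = 0.066 * [50923^(-0.2) - (50923 + 88316797)^(-0.2)]
P/P0 = 0.066 * [0.1144504 - 0.02574787] = 0.005854367
P = 218 * 0.005854367 = 1.2763 MW

1.2763


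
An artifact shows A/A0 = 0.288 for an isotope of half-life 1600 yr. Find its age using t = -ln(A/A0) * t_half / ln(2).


lambda = ln(2) / t_half = ln(2) / 1600 = 4.332170e-04 /yr
t = -ln(A/A0) / lambda
t = -ln(0.288) / 4.332170e-04
t = 2873.4 yr

2873.4


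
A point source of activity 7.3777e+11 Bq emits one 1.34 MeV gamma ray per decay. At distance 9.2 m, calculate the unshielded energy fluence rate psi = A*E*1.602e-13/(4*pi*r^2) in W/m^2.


psi = A * E * 1.602e-13 / (4*pi*r^2)
psi = 7.3777e+11 * 1.34 * 1.602e-13 / (4*pi*9.2^2)
psi = 1.4890e-04 W/m^2

1.4890e-04
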